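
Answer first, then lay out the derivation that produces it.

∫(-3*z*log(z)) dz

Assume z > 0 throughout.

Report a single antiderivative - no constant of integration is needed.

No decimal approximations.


The answer is -3*z**2*log(z)/2 + 3*z**2/4.
Step 1. Integrate ∫(-3*z*log(z)) dz by parts with u = log(z), dv = (-3*z) dz, so v = -3*z**2/2 [assuming z > 0]: now -3*z**2*log(z)/2 + ∫(3*z/2) dz.
Step 2. Evaluate the standard form: now -3*z**2*log(z)/2 + 3*z**2/4.
Answer: -3*z**2*log(z)/2 + 3*z**2/4.


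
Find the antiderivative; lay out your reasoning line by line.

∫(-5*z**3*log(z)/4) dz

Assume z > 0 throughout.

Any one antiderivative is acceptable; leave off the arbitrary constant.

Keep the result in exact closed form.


Step 1. Integrate ∫(-5*z**3*log(z)/4) dz by parts with u = log(z), dv = (-5*z**3/4) dz, so v = -5*z**4/16 [assuming z > 0]: now -5*z**4*log(z)/16 + ∫(5*z**3/16) dz.
Step 2. Evaluate the standard form: now -5*z**4*log(z)/16 + 5*z**4/64.
Answer: -5*z**4*log(z)/16 + 5*z**4/64.


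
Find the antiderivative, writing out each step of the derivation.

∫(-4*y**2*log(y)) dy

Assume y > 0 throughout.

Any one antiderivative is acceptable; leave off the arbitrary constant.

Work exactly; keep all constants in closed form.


Step 1. Integrate ∫(-4*y**2*log(y)) dy by parts with u = log(y), dv = (-4*y**2) dy, so v = -4*y**3/3 [assuming y > 0]: now -4*y**3*log(y)/3 + ∫(4*y**2/3) dy.
Step 2. Evaluate the standard form: now -4*y**3*log(y)/3 + 4*y**3/9.
Answer: -4*y**3*log(y)/3 + 4*y**3/9.


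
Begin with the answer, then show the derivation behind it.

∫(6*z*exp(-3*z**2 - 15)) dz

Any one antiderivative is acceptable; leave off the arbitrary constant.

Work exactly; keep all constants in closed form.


The answer is -exp(-3*z**2 - 15).
Step 1. Substitute u = z**2 + 5, turning ∫(6*z*exp(-3*z**2 - 15)) dz into ∫(3*exp(-3*u)) du: now ∫(3*exp(-3*u)) du.
Step 2. Evaluate the standard form: now -exp(-3*u).
Step 3. Substitute back u = z**2 + 5: now -exp(-3*z**2 - 15).
Answer: -exp(-3*z**2 - 15).


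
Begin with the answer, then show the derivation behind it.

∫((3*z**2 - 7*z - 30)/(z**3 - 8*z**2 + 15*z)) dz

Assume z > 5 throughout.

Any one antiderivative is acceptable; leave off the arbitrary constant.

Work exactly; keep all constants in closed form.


The answer is -2*log(z) + log(z - 5) + 4*log(z - 3).
Step 1. Decompose ∫((3*z**2 - 7*z - 30)/(z**3 - 8*z**2 + 15*z)) dz by partial fractions, (3*z**2 - 7*z - 30)/(z**3 - 8*z**2 + 15*z) = 4/(z - 3) + 1/(z - 5) - 2/z: now ∫(-2/z) dz + ∫(1/(z - 5)) dz + ∫(4/(z - 3)) dz.
Step 2. Evaluate the standard form [assuming z > 3]: now 4*log(z - 3) + ∫(-2/z) dz + ∫(1/(z - 5)) dz.
Step 3. Evaluate the standard form [assuming z > 5]: now log(z - 5) + 4*log(z - 3) + ∫(-2/z) dz.
Step 4. Evaluate the standard form [assuming z > 0]: now -2*log(z) + log(z - 5) + 4*log(z - 3).
Answer: -2*log(z) + log(z - 5) + 4*log(z - 3).


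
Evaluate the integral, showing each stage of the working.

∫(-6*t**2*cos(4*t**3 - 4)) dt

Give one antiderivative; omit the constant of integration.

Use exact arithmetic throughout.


Step 1. Substitute u = t**3 - 1, turning ∫(-6*t**2*cos(4*t**3 - 4)) dt into ∫(-2*cos(4*u)) du: now ∫(-2*cos(4*u)) du.
Step 2. Evaluate the standard form: now -sin(4*u)/2.
Step 3. Substitute back u = t**3 - 1: now -sin(4*t**3 - 4)/2.
Answer: -sin(4*t**3 - 4)/2.


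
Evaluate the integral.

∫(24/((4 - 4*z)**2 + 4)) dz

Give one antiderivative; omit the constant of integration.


Answer: 3*atan(2*z - 2).


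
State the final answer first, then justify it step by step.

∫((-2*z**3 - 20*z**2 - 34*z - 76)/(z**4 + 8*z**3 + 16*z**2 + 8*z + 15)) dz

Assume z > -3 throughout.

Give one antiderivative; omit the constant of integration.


The answer is -5*log(z + 3) + 3*log(z + 5) - 4*atan(z).
Step 1. Decompose ∫((-2*z**3 - 20*z**2 - 34*z - 76)/(z**4 + 8*z**3 + 16*z**2 + 8*z + 15)) dz by partial fractions, (-2*z**3 - 20*z**2 - 34*z - 76)/(z**4 + 8*z**3 + 16*z**2 + 8*z + 15) = -4/(z**2 + 1) + 3/(z + 5) - 5/(z + 3): now ∫(-5/(z + 3)) dz + ∫(3/(z + 5)) dz + ∫(-4/(z**2 + 1)) dz.
Step 2. Evaluate the standard form [assuming z > -3]: now -5*log(z + 3) + ∫(3/(z + 5)) dz + ∫(-4/(z**2 + 1)) dz.
Step 3. Evaluate the standard form [assuming z > -5]: now -5*log(z + 3) + 3*log(z + 5) + ∫(-4/(z**2 + 1)) dz.
Step 4. Evaluate the standard form: now -5*log(z + 3) + 3*log(z + 5) - 4*atan(z).
Answer: -5*log(z + 3) + 3*log(z + 5) - 4*atan(z).


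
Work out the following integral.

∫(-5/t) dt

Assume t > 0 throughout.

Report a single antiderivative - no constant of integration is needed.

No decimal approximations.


Answer: -5*log(t).


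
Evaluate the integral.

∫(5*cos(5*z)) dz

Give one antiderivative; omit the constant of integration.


Answer: sin(5*z).


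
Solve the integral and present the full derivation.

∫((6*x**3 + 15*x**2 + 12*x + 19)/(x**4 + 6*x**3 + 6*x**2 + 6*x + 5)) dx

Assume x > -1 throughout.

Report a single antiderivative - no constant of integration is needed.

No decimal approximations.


Step 1. Decompose ∫((6*x**3 + 15*x**2 + 12*x + 19)/(x**4 + 6*x**3 + 6*x**2 + 6*x + 5)) dx by partial fractions, (6*x**3 + 15*x**2 + 12*x + 19)/(x**4 + 6*x**3 + 6*x**2 + 6*x + 5) = 1/(x**2 + 1) + 4/(x + 5) + 2/(x + 1): now ∫(2/(x + 1)) dx + ∫(4/(x + 5)) dx + ∫(1/(x**2 + 1)) dx.
Step 2. Evaluate the standard form [assuming x > -1]: now 2*log(x + 1) + ∫(4/(x + 5)) dx + ∫(1/(x**2 + 1)) dx.
Step 3. Evaluate the standard form [assuming x > -5]: now 2*log(x + 1) + 4*log(x + 5) + ∫(1/(x**2 + 1)) dx.
Step 4. Evaluate the standard form: now 2*log(x + 1) + 4*log(x + 5) + atan(x).
Answer: 2*log(x + 1) + 4*log(x + 5) + atan(x).


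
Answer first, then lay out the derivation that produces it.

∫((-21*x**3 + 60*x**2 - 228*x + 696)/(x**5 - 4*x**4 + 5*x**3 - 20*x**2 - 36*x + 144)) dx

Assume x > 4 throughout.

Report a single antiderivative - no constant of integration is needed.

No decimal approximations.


The answer is -2*log(x - 4) - 3*log(x - 2) + 5*log(x + 2) + atan(x/3).
Step 1. Decompose ∫((-21*x**3 + 60*x**2 - 228*x + 696)/(x**5 - 4*x**4 + 5*x**3 - 20*x**2 - 36*x + 144)) dx by partial fractions, (-21*x**3 + 60*x**2 - 228*x + 696)/(x**5 - 4*x**4 + 5*x**3 - 20*x**2 - 36*x + 144) = 3/(x**2 + 9) + 5/(x + 2) - 3/(x - 2) - 2/(x - 4): now ∫(-2/(x - 4)) dx + ∫(-3/(x - 2)) dx + ∫(5/(x + 2)) dx + ∫(3/(x**2 + 9)) dx.
Step 2. Evaluate the standard form [assuming x > -2]: now 5*log(x + 2) + ∫(-2/(x - 4)) dx + ∫(-3/(x - 2)) dx + ∫(3/(x**2 + 9)) dx.
Step 3. Evaluate the standard form [assuming x > 4]: now -2*log(x - 4) + 5*log(x + 2) + ∫(-3/(x - 2)) dx + ∫(3/(x**2 + 9)) dx.
Step 4. Evaluate the standard form [assuming x > 2]: now -2*log(x - 4) - 3*log(x - 2) + 5*log(x + 2) + ∫(3/(x**2 + 9)) dx.
Step 5. Evaluate the standard form: now -2*log(x - 4) - 3*log(x - 2) + 5*log(x + 2) + atan(x/3).
Answer: -2*log(x - 4) - 3*log(x - 2) + 5*log(x + 2) + atan(x/3).


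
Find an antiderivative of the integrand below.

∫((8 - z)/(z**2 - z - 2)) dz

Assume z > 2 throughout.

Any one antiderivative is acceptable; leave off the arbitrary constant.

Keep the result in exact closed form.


Answer: 2*log(z - 2) - 3*log(z + 1).


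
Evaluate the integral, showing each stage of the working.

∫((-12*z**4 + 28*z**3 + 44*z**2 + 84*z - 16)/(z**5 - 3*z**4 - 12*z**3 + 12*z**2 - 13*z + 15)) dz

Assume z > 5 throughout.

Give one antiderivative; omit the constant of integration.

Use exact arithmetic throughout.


Step 1. Decompose ∫((-12*z**4 + 28*z**3 + 44*z**2 + 84*z - 16)/(z**5 - 3*z**4 - 12*z**3 + 12*z**2 - 13*z + 15)) dz by partial fractions, (-12*z**4 + 28*z**3 + 44*z**2 + 84*z - 16)/(z**5 - 3*z**4 - 12*z**3 + 12*z**2 - 13*z + 15) = -4/(z**2 + 1) - 5/(z + 3) - 4/(z - 1) - 3/(z - 5): now ∫(-3/(z - 5)) dz + ∫(-4/(z - 1)) dz + ∫(-5/(z + 3)) dz + ∫(-4/(z**2 + 1)) dz.
Step 2. Evaluate the standard form [assuming z > -3]: now -5*log(z + 3) + ∫(-3/(z - 5)) dz + ∫(-4/(z - 1)) dz + ∫(-4/(z**2 + 1)) dz.
Step 3. Evaluate the standard form [assuming z > 1]: now -4*log(z - 1) - 5*log(z + 3) + ∫(-3/(z - 5)) dz + ∫(-4/(z**2 + 1)) dz.
Step 4. Evaluate the standard form [assuming z > 5]: now -3*log(z - 5) - 4*log(z - 1) - 5*log(z + 3) + ∫(-4/(z**2 + 1)) dz.
Step 5. Evaluate the standard form: now -3*log(z - 5) - 4*log(z - 1) - 5*log(z + 3) - 4*atan(z).
Answer: -3*log(z - 5) - 4*log(z - 1) - 5*log(z + 3) - 4*atan(z).


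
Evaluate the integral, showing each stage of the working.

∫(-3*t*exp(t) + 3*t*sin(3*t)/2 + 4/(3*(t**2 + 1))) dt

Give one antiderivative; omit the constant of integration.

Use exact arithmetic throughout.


Step 1. Rewrite: now ∫(-3*t*exp(t)) dt + ∫(3*t*sin(3*t)/2) dt + ∫(4/(3*(t**2 + 1))) dt.
Step 2. Evaluate the standard form: now 4*atan(t)/3 + ∫(-3*t*exp(t)) dt + ∫(3*t*sin(3*t)/2) dt.
Step 3. Integrate ∫(3*t*sin(3*t)/2) dt by parts with u = t, dv = (3*sin(3*t)/2) dt, so v = -cos(3*t)/2: now -t*cos(3*t)/2 + 4*atan(t)/3 + ∫(-3*t*exp(t)) dt + ∫(cos(3*t)/2) dt.
Step 4. Evaluate the standard form: now -t*cos(3*t)/2 + sin(3*t)/6 + 4*atan(t)/3 + ∫(-3*t*exp(t)) dt.
Step 5. Integrate ∫(-3*t*exp(t)) dt by parts with u = t, dv = (-3*exp(t)) dt, so v = -3*exp(t): now -3*t*exp(t) - t*cos(3*t)/2 + sin(3*t)/6 + 4*atan(t)/3 + ∫(3*exp(t)) dt.
Step 6. Evaluate the standard form: now -3*t*exp(t) - t*cos(3*t)/2 + 3*exp(t) + sin(3*t)/6 + 4*atan(t)/3.
Answer: -3*t*exp(t) - t*cos(3*t)/2 + 3*exp(t) + sin(3*t)/6 + 4*atan(t)/3.


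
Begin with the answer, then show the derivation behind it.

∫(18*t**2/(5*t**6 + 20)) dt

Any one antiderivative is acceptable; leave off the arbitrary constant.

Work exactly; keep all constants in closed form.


The answer is 3*atan(t**3/2)/5.
Step 1. Substitute u = t**3, turning ∫(18*t**2/(5*t**6 + 20)) dt into ∫(6/(5*(u**2 + 4))) du: now ∫(6/(5*(u**2 + 4))) du.
Step 2. Evaluate the standard form: now 3*atan(u/2)/5.
Step 3. Substitute back u = t**3: now 3*atan(t**3/2)/5.
Answer: 3*atan(t**3/2)/5.


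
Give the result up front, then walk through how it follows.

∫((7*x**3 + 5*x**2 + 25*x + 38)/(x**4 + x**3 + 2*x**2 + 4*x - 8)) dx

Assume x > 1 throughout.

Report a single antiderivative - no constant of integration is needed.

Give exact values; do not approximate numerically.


The answer is 5*log(x - 1) + 2*log(x + 2) - 3*atan(x/2)/2.
Step 1. Decompose ∫((7*x**3 + 5*x**2 + 25*x + 38)/(x**4 + x**3 + 2*x**2 + 4*x - 8)) dx by partial fractions, (7*x**3 + 5*x**2 + 25*x + 38)/(x**4 + x**3 + 2*x**2 + 4*x - 8) = -3/(x**2 + 4) + 2/(x + 2) + 5/(x - 1): now ∫(5/(x - 1)) dx + ∫(2/(x + 2)) dx + ∫(-3/(x**2 + 4)) dx.
Step 2. Evaluate the standard form [assuming x > -2]: now 2*log(x + 2) + ∫(5/(x - 1)) dx + ∫(-3/(x**2 + 4)) dx.
Step 3. Evaluate the standard form [assuming x > 1]: now 5*log(x - 1) + 2*log(x + 2) + ∫(-3/(x**2 + 4)) dx.
Step 4. Evaluate the standard form: now 5*log(x - 1) + 2*log(x + 2) - 3*atan(x/2)/2.
Answer: 5*log(x - 1) + 2*log(x + 2) - 3*atan(x/2)/2.


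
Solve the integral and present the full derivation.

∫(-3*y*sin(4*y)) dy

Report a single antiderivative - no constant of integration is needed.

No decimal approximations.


Step 1. Integrate ∫(-3*y*sin(4*y)) dy by parts with u = y, dv = (-3*sin(4*y)) dy, so v = 3*cos(4*y)/4: now 3*y*cos(4*y)/4 + ∫(-3*cos(4*y)/4) dy.
Step 2. Evaluate the standard form: now 3*y*cos(4*y)/4 - 3*sin(4*y)/16.
Answer: 3*y*cos(4*y)/4 - 3*sin(4*y)/16.


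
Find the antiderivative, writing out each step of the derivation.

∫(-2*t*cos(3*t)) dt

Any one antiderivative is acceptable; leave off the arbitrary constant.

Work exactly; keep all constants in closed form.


Step 1. Integrate ∫(-2*t*cos(3*t)) dt by parts with u = t, dv = (-2*cos(3*t)) dt, so v = -2*sin(3*t)/3: now -2*t*sin(3*t)/3 + ∫(2*sin(3*t)/3) dt.
Step 2. Evaluate the standard form: now -2*t*sin(3*t)/3 - 2*cos(3*t)/9.
Answer: -2*t*sin(3*t)/3 - 2*cos(3*t)/9.


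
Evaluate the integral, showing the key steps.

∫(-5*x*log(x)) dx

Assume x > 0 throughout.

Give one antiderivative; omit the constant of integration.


Step 1. Integrate ∫(-5*x*log(x)) dx by parts with u = log(x), dv = (-5*x) dx, so v = -5*x**2/2 [assuming x > 0]: now -5*x**2*log(x)/2 + ∫(5*x/2) dx.
Step 2. Evaluate the standard form: now -5*x**2*log(x)/2 + 5*x**2/4.
Answer: -5*x**2*log(x)/2 + 5*x**2/4.


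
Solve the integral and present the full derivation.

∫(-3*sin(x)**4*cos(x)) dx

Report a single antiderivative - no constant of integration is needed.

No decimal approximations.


Step 1. Substitute u = sin(x), turning ∫(-3*sin(x)**4*cos(x)) dx into ∫(-3*u**4) du: now ∫(-3*u**4) du.
Step 2. Evaluate the standard form: now -3*u**5/5.
Step 3. Substitute back u = sin(x): now -3*sin(x)**5/5.
Answer: -3*sin(x)**5/5.


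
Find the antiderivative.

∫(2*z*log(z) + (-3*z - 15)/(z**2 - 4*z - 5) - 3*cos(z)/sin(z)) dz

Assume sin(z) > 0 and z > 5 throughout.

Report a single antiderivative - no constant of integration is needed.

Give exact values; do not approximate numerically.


Answer: z**2*log(z) - z**2/2 - 5*log(z - 5) + 2*log(z + 1) - 3*log(sin(z)).


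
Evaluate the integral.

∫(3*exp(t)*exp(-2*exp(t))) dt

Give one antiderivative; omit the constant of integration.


Answer: -3*exp(-2*exp(t))/2.


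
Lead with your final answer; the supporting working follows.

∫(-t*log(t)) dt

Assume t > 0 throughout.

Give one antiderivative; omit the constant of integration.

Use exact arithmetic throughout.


The answer is -t**2*log(t)/2 + t**2/4.
Step 1. Integrate ∫(-t*log(t)) dt by parts with u = log(t), dv = (-t) dt, so v = -t**2/2 [assuming t > 0]: now -t**2*log(t)/2 + ∫(t/2) dt.
Step 2. Evaluate the standard form: now -t**2*log(t)/2 + t**2/4.
Answer: -t**2*log(t)/2 + t**2/4.


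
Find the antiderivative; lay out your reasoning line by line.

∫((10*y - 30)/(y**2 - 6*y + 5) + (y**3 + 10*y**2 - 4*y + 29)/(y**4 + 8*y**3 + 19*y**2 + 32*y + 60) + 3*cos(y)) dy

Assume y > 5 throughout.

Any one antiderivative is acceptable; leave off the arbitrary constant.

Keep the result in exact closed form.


Step 1. Rewrite: now ∫((10*y - 30)/(y**2 - 6*y + 5)) dy + ∫((y**3 + 10*y**2 - 4*y + 29)/(y**4 + 8*y**3 + 19*y**2 + 32*y + 60)) dy + ∫(3*cos(y)) dy.
Step 2. Evaluate the standard form: now 3*sin(y) + ∫((10*y - 30)/(y**2 - 6*y + 5)) dy + ∫((y**3 + 10*y**2 - 4*y + 29)/(y**4 + 8*y**3 + 19*y**2 + 32*y + 60)) dy.
Step 3. Decompose ∫((y**3 + 10*y**2 - 4*y + 29)/(y**4 + 8*y**3 + 19*y**2 + 32*y + 60)) dy by partial fractions, (y**3 + 10*y**2 - 4*y + 29)/(y**4 + 8*y**3 + 19*y**2 + 32*y + 60) = -1/(y**2 + 4) - 3/(y + 5) + 4/(y + 3): now 3*sin(y) + ∫((10*y - 30)/(y**2 - 6*y + 5)) dy + ∫(4/(y + 3)) dy + ∫(-3/(y + 5)) dy + ∫(-1/(y**2 + 4)) dy.
Step 4. Evaluate the standard form [assuming y > -5]: now -3*log(y + 5) + 3*sin(y) + ∫((10*y - 30)/(y**2 - 6*y + 5)) dy + ∫(4/(y + 3)) dy + ∫(-1/(y**2 + 4)) dy.
Step 5. Evaluate the standard form [assuming y > -3]: now 4*log(y + 3) - 3*log(y + 5) + 3*sin(y) + ∫((10*y - 30)/(y**2 - 6*y + 5)) dy + ∫(-1/(y**2 + 4)) dy.
Step 6. Evaluate the standard form: now 4*log(y + 3) - 3*log(y + 5) + 3*sin(y) - atan(y/2)/2 + ∫((10*y - 30)/(y**2 - 6*y + 5)) dy.
Step 7. Decompose ∫((10*y - 30)/(y**2 - 6*y + 5)) dy by partial fractions, (10*y - 30)/(y**2 - 6*y + 5) = 5/(y - 1) + 5/(y - 5): now 4*log(y + 3) - 3*log(y + 5) + 3*sin(y) - atan(y/2)/2 + ∫(5/(y - 5)) dy + ∫(5/(y - 1)) dy.
Step 8. Evaluate the standard form [assuming y > 1]: now 5*log(y - 1) + 4*log(y + 3) - 3*log(y + 5) + 3*sin(y) - atan(y/2)/2 + ∫(5/(y - 5)) dy.
Step 9. Evaluate the standard form [assuming y > 5]: now 5*log(y - 5) + 5*log(y - 1) + 4*log(y + 3) - 3*log(y + 5) + 3*sin(y) - atan(y/2)/2.
Answer: 5*log(y - 5) + 5*log(y - 1) + 4*log(y + 3) - 3*log(y + 5) + 3*sin(y) - atan(y/2)/2.


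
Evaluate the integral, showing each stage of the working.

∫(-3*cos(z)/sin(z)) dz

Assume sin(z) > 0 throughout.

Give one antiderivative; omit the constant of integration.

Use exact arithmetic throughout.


Step 1. Substitute u = sin(z), turning ∫(-3*cos(z)/sin(z)) dz into ∫(-3/u) du: now ∫(-3/u) du.
Step 2. Evaluate the standard form [assuming u > 0]: now -3*log(u).
Step 3. Substitute back u = sin(z): now -3*log(sin(z)).
Answer: -3*log(sin(z)).


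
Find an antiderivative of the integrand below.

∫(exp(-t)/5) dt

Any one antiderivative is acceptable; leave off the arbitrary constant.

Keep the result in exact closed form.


Answer: -exp(-t)/5.


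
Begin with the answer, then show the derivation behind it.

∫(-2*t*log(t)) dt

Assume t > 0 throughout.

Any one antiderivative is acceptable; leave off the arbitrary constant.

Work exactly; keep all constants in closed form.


The answer is -t**2*log(t) + t**2/2.
Step 1. Integrate ∫(-2*t*log(t)) dt by parts with u = log(t), dv = (-2*t) dt, so v = -t**2 [assuming t > 0]: now -t**2*log(t) + ∫(t) dt.
Step 2. Evaluate the standard form: now -t**2*log(t) + t**2/2.
Answer: -t**2*log(t) + t**2/2.


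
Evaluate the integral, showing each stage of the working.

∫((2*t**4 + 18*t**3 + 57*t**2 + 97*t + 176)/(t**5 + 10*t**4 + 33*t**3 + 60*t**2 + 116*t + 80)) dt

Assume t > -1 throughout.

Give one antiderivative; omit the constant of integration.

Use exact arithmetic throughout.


Step 1. Decompose ∫((2*t**4 + 18*t**3 + 57*t**2 + 97*t + 176)/(t**5 + 10*t**4 + 33*t**3 + 60*t**2 + 116*t + 80)) dt by partial fractions, (2*t**4 + 18*t**3 + 57*t**2 + 97*t + 176)/(t**5 + 10*t**4 + 33*t**3 + 60*t**2 + 116*t + 80) = 1/(t**2 + 4) + 1/(t + 5) - 1/(t + 4) + 2/(t + 1): now ∫(2/(t + 1)) dt + ∫(-1/(t + 4)) dt + ∫(1/(t + 5)) dt + ∫(1/(t**2 + 4)) dt.
Step 2. Evaluate the standard form [assuming t > -1]: now 2*log(t + 1) + ∫(-1/(t + 4)) dt + ∫(1/(t + 5)) dt + ∫(1/(t**2 + 4)) dt.
Step 3. Evaluate the standard form [assuming t > -4]: now 2*log(t + 1) - log(t + 4) + ∫(1/(t + 5)) dt + ∫(1/(t**2 + 4)) dt.
Step 4. Evaluate the standard form [assuming t > -5]: now 2*log(t + 1) - log(t + 4) + log(t + 5) + ∫(1/(t**2 + 4)) dt.
Step 5. Evaluate the standard form: now 2*log(t + 1) - log(t + 4) + log(t + 5) + atan(t/2)/2.
Answer: 2*log(t + 1) - log(t + 4) + log(t + 5) + atan(t/2)/2.


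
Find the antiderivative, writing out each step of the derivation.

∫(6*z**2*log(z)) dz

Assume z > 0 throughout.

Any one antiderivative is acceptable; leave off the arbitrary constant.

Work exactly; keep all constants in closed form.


Step 1. Integrate ∫(6*z**2*log(z)) dz by parts with u = log(z), dv = (6*z**2) dz, so v = 2*z**3 [assuming z > 0]: now 2*z**3*log(z) + ∫(-2*z**2) dz.
Step 2. Evaluate the standard form: now 2*z**3*log(z) - 2*z**3/3.
Answer: 2*z**3*log(z) - 2*z**3/3.


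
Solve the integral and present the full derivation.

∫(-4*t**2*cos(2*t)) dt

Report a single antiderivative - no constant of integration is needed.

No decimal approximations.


Step 1. Integrate ∫(-4*t**2*cos(2*t)) dt by parts with u = t**2, dv = (-4*cos(2*t)) dt, so v = -2*sin(2*t): now -2*t**2*sin(2*t) + ∫(4*t*sin(2*t)) dt.
Step 2. Integrate ∫(4*t*sin(2*t)) dt by parts with u = t, dv = (4*sin(2*t)) dt, so v = -2*cos(2*t): now -2*t**2*sin(2*t) - 2*t*cos(2*t) + ∫(2*cos(2*t)) dt.
Step 3. Evaluate the standard form: now -2*t**2*sin(2*t) - 2*t*cos(2*t) + sin(2*t).
Answer: -2*t**2*sin(2*t) - 2*t*cos(2*t) + sin(2*t).


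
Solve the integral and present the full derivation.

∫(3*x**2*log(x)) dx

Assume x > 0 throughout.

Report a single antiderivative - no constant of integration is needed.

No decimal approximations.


Step 1. Integrate ∫(3*x**2*log(x)) dx by parts with u = log(x), dv = (3*x**2) dx, so v = x**3 [assuming x > 0]: now x**3*log(x) + ∫(-x**2) dx.
Step 2. Evaluate the standard form: now x**3*log(x) - x**3/3.
Answer: x**3*log(x) - x**3/3.


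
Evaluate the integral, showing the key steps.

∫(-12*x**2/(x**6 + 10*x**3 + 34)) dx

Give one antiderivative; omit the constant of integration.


Step 1. Substitute u = x**3 + 5, turning ∫(-12*x**2/(x**6 + 10*x**3 + 34)) dx into ∫(-4/(u**2 + 9)) du: now ∫(-4/(u**2 + 9)) du.
Step 2. Evaluate the standard form: now -4*atan(u/3)/3.
Step 3. Substitute back u = x**3 + 5: now -4*atan(x**3/3 + 5/3)/3.
Answer: -4*atan(x**3/3 + 5/3)/3.


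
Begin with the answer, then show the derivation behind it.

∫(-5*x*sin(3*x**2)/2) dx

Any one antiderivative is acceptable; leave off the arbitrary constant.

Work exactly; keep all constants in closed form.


The answer is 5*cos(3*x**2)/12.
Step 1. Substitute u = x**2, turning ∫(-5*x*sin(3*x**2)/2) dx into ∫(-5*sin(3*u)/4) du: now ∫(-5*sin(3*u)/4) du.
Step 2. Evaluate the standard form: now 5*cos(3*u)/12.
Step 3. Substitute back u = x**2: now 5*cos(3*x**2)/12.
Answer: 5*cos(3*x**2)/12.


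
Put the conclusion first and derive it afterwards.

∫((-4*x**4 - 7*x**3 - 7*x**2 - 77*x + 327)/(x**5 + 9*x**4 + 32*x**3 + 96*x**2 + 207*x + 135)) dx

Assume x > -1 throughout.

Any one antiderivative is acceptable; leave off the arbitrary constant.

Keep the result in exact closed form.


The answer is 5*log(x + 1) - 5*log(x + 3) - 4*log(x + 5) - atan(x/3)/3.
Step 1. Decompose ∫((-4*x**4 - 7*x**3 - 7*x**2 - 77*x + 327)/(x**5 + 9*x**4 + 32*x**3 + 96*x**2 + 207*x + 135)) dx by partial fractions, (-4*x**4 - 7*x**3 - 7*x**2 - 77*x + 327)/(x**5 + 9*x**4 + 32*x**3 + 96*x**2 + 207*x + 135) = -1/(x**2 + 9) - 4/(x + 5) - 5/(x + 3) + 5/(x + 1): now ∫(5/(x + 1)) dx + ∫(-5/(x + 3)) dx + ∫(-4/(x + 5)) dx + ∫(-1/(x**2 + 9)) dx.
Step 2. Evaluate the standard form [assuming x > -5]: now -4*log(x + 5) + ∫(5/(x + 1)) dx + ∫(-5/(x + 3)) dx + ∫(-1/(x**2 + 9)) dx.
Step 3. Evaluate the standard form [assuming x > -3]: now -5*log(x + 3) - 4*log(x + 5) + ∫(5/(x + 1)) dx + ∫(-1/(x**2 + 9)) dx.
Step 4. Evaluate the standard form [assuming x > -1]: now 5*log(x + 1) - 5*log(x + 3) - 4*log(x + 5) + ∫(-1/(x**2 + 9)) dx.
Step 5. Evaluate the standard form: now 5*log(x + 1) - 5*log(x + 3) - 4*log(x + 5) - atan(x/3)/3.
Answer: 5*log(x + 1) - 5*log(x + 3) - 4*log(x + 5) - atan(x/3)/3.


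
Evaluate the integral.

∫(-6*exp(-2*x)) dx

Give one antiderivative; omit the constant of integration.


Answer: 3*exp(-2*x).


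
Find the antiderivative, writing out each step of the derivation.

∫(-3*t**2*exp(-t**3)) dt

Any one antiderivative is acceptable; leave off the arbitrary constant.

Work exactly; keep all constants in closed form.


Step 1. Substitute u = t**3, turning ∫(-3*t**2*exp(-t**3)) dt into ∫(-exp(-u)) du: now ∫(-exp(-u)) du.
Step 2. Evaluate the standard form: now exp(-u).
Step 3. Substitute back u = t**3: now exp(-t**3).
Answer: exp(-t**3).


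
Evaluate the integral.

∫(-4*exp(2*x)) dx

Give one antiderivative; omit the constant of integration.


Answer: -2*exp(2*x).


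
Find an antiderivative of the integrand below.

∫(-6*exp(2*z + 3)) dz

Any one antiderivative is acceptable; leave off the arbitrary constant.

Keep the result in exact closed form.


Answer: -3*exp(2*z + 3).


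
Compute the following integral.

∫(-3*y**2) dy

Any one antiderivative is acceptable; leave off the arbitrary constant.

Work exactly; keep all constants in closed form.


Answer: -y**3.


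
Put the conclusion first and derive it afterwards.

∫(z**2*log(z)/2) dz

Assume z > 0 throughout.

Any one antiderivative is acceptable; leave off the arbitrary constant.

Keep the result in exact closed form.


The answer is z**3*log(z)/6 - z**3/18.
Step 1. Integrate ∫(z**2*log(z)/2) dz by parts with u = log(z), dv = (z**2/2) dz, so v = z**3/6 [assuming z > 0]: now z**3*log(z)/6 + ∫(-z**2/6) dz.
Step 2. Evaluate the standard form: now z**3*log(z)/6 - z**3/18.
Answer: z**3*log(z)/6 - z**3/18.


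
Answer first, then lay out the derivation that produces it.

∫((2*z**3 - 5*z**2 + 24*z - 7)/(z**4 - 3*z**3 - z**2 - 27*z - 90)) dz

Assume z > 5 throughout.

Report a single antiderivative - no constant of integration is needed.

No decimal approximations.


The answer is log(z - 5) + log(z + 2) - 2*atan(z/3)/3.
Step 1. Decompose ∫((2*z**3 - 5*z**2 + 24*z - 7)/(z**4 - 3*z**3 - z**2 - 27*z - 90)) dz by partial fractions, (2*z**3 - 5*z**2 + 24*z - 7)/(z**4 - 3*z**3 - z**2 - 27*z - 90) = -2/(z**2 + 9) + 1/(z + 2) + 1/(z - 5): now ∫(1/(z - 5)) dz + ∫(1/(z + 2)) dz + ∫(-2/(z**2 + 9)) dz.
Step 2. Evaluate the standard form [assuming z > -2]: now log(z + 2) + ∫(1/(z - 5)) dz + ∫(-2/(z**2 + 9)) dz.
Step 3. Evaluate the standard form [assuming z > 5]: now log(z - 5) + log(z + 2) + ∫(-2/(z**2 + 9)) dz.
Step 4. Evaluate the standard form: now log(z - 5) + log(z + 2) - 2*atan(z/3)/3.
Answer: log(z - 5) + log(z + 2) - 2*atan(z/3)/3.


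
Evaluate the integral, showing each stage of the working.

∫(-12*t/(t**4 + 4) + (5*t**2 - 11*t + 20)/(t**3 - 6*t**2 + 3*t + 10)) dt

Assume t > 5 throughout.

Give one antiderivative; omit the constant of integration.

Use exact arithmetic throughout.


Step 1. Rewrite: now ∫(-12*t/(t**4 + 4)) dt + ∫((5*t**2 - 11*t + 20)/(t**3 - 6*t**2 + 3*t + 10)) dt.
Step 2. Substitute u = t**2, turning ∫(-12*t/(t**4 + 4)) dt into ∫(-6/(u**2 + 4)) du: now ∫((5*t**2 - 11*t + 20)/(t**3 - 6*t**2 + 3*t + 10)) dt + ∫(-6/(u**2 + 4)) du.
Step 3. Evaluate the standard form: now -3*atan(u/2) + ∫((5*t**2 - 11*t + 20)/(t**3 - 6*t**2 + 3*t + 10)) dt.
Step 4. Substitute back u = t**2: now -3*atan(t**2/2) + ∫((5*t**2 - 11*t + 20)/(t**3 - 6*t**2 + 3*t + 10)) dt.
Step 5. Decompose ∫((5*t**2 - 11*t + 20)/(t**3 - 6*t**2 + 3*t + 10)) dt by partial fractions, (5*t**2 - 11*t + 20)/(t**3 - 6*t**2 + 3*t + 10) = 2/(t + 1) - 2/(t - 2) + 5/(t - 5): now -3*atan(t**2/2) + ∫(5/(t - 5)) dt + ∫(-2/(t - 2)) dt + ∫(2/(t + 1)) dt.
Step 6. Evaluate the standard form [assuming t > 5]: now 5*log(t - 5) - 3*atan(t**2/2) + ∫(-2/(t - 2)) dt + ∫(2/(t + 1)) dt.
Step 7. Evaluate the standard form [assuming t > -1]: now 5*log(t - 5) + 2*log(t + 1) - 3*atan(t**2/2) + ∫(-2/(t - 2)) dt.
Step 8. Evaluate the standard form [assuming t > 2]: now 5*log(t - 5) - 2*log(t - 2) + 2*log(t + 1) - 3*atan(t**2/2).
Answer: 5*log(t - 5) - 2*log(t - 2) + 2*log(t + 1) - 3*atan(t**2/2).


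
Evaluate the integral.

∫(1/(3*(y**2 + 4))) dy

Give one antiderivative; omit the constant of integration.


Answer: atan(y/2)/6.


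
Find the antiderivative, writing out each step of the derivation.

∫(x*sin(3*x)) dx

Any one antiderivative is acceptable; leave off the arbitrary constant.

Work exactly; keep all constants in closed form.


Step 1. Integrate ∫(x*sin(3*x)) dx by parts with u = x, dv = (sin(3*x)) dx, so v = -cos(3*x)/3: now -x*cos(3*x)/3 + ∫(cos(3*x)/3) dx.
Step 2. Evaluate the standard form: now -x*cos(3*x)/3 + sin(3*x)/9.
Answer: -x*cos(3*x)/3 + sin(3*x)/9.


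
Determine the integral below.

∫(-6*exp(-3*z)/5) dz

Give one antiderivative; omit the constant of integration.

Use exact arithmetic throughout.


Answer: 2*exp(-3*z)/5.


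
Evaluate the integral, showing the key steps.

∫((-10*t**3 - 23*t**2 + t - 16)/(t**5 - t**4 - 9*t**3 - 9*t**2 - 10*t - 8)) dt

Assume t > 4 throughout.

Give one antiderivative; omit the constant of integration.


Step 1. Decompose ∫((-10*t**3 - 23*t**2 + t - 16)/(t**5 - t**4 - 9*t**3 - 9*t**2 - 10*t - 8)) dt by partial fractions, (-10*t**3 - 23*t**2 + t - 16)/(t**5 - t**4 - 9*t**3 - 9*t**2 - 10*t - 8) = -1/(t**2 + 1) - 1/(t + 2) + 3/(t + 1) - 2/(t - 4): now ∫(-2/(t - 4)) dt + ∫(3/(t + 1)) dt + ∫(-1/(t + 2)) dt + ∫(-1/(t**2 + 1)) dt.
Step 2. Evaluate the standard form [assuming t > 4]: now -2*log(t - 4) + ∫(3/(t + 1)) dt + ∫(-1/(t + 2)) dt + ∫(-1/(t**2 + 1)) dt.
Step 3. Evaluate the standard form [assuming t > -1]: now -2*log(t - 4) + 3*log(t + 1) + ∫(-1/(t + 2)) dt + ∫(-1/(t**2 + 1)) dt.
Step 4. Evaluate the standard form [assuming t > -2]: now -2*log(t - 4) + 3*log(t + 1) - log(t + 2) + ∫(-1/(t**2 + 1)) dt.
Step 5. Evaluate the standard form: now -2*log(t - 4) + 3*log(t + 1) - log(t + 2) - atan(t).
Answer: -2*log(t - 4) + 3*log(t + 1) - log(t + 2) - atan(t).


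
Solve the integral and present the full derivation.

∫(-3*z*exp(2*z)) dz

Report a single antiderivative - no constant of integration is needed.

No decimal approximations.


Step 1. Integrate ∫(-3*z*exp(2*z)) dz by parts with u = z, dv = (-3*exp(2*z)) dz, so v = -3*exp(2*z)/2: now -3*z*exp(2*z)/2 + ∫(3*exp(2*z)/2) dz.
Step 2. Evaluate the standard form: now -3*z*exp(2*z)/2 + 3*exp(2*z)/4.
Answer: -3*z*exp(2*z)/2 + 3*exp(2*z)/4.


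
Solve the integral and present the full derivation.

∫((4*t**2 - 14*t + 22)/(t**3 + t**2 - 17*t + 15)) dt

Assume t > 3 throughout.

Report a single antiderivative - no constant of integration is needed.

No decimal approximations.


Step 1. Decompose ∫((4*t**2 - 14*t + 22)/(t**3 + t**2 - 17*t + 15)) dt by partial fractions, (4*t**2 - 14*t + 22)/(t**3 + t**2 - 17*t + 15) = 4/(t + 5) - 1/(t - 1) + 1/(t - 3): now ∫(1/(t - 3)) dt + ∫(-1/(t - 1)) dt + ∫(4/(t + 5)) dt.
Step 2. Evaluate the standard form [assuming t > 3]: now log(t - 3) + ∫(-1/(t - 1)) dt + ∫(4/(t + 5)) dt.
Step 3. Evaluate the standard form [assuming t > 1]: now log(t - 3) - log(t - 1) + ∫(4/(t + 5)) dt.
Step 4. Evaluate the standard form [assuming t > -5]: now log(t - 3) - log(t - 1) + 4*log(t + 5).
Answer: log(t - 3) - log(t - 1) + 4*log(t + 5).


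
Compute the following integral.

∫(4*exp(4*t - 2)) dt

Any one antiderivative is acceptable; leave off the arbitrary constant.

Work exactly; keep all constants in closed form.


Answer: exp(4*t - 2).


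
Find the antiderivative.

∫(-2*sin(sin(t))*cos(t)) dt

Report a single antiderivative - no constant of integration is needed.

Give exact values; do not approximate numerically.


Answer: 2*cos(sin(t)).


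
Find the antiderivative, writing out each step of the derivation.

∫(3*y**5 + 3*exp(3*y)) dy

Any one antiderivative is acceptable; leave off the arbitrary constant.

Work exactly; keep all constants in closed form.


Step 1. Rewrite: now ∫(3*y**5) dy + ∫(3*exp(3*y)) dy.
Step 2. Evaluate the standard form: now y**6/2 + ∫(3*exp(3*y)) dy.
Step 3. Evaluate the standard form: now y**6/2 + exp(3*y).
Answer: y**6/2 + exp(3*y).


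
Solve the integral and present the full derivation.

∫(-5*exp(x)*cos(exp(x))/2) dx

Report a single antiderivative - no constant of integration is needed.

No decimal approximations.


Step 1. Substitute u = exp(x), turning ∫(-5*exp(x)*cos(exp(x))/2) dx into ∫(-5*cos(u)/2) du: now ∫(-5*cos(u)/2) du.
Step 2. Evaluate the standard form: now -5*sin(u)/2.
Step 3. Substitute back u = exp(x): now -5*sin(exp(x))/2.
Answer: -5*sin(exp(x))/2.


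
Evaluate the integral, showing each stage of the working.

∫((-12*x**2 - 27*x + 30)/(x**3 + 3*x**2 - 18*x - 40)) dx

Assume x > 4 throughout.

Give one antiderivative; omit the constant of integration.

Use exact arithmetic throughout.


Step 1. Decompose ∫((-12*x**2 - 27*x + 30)/(x**3 + 3*x**2 - 18*x - 40)) dx by partial fractions, (-12*x**2 - 27*x + 30)/(x**3 + 3*x**2 - 18*x - 40) = -5/(x + 5) - 2/(x + 2) - 5/(x - 4): now ∫(-5/(x - 4)) dx + ∫(-2/(x + 2)) dx + ∫(-5/(x + 5)) dx.
Step 2. Evaluate the standard form [assuming x > 4]: now -5*log(x - 4) + ∫(-2/(x + 2)) dx + ∫(-5/(x + 5)) dx.
Step 3. Evaluate the standard form [assuming x > -2]: now -5*log(x - 4) - 2*log(x + 2) + ∫(-5/(x + 5)) dx.
Step 4. Evaluate the standard form [assuming x > -5]: now -5*log(x - 4) - 2*log(x + 2) - 5*log(x + 5).
Answer: -5*log(x - 4) - 2*log(x + 2) - 5*log(x + 5).


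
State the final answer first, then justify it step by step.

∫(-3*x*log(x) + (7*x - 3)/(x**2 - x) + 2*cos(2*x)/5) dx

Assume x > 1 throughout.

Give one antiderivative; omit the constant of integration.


The answer is -3*x**2*log(x)/2 + 3*x**2/4 + 3*log(x) + 4*log(x - 1) + sin(2*x)/5.
Step 1. Rewrite: now ∫(-3*x*log(x)) dx + ∫((7*x - 3)/(x**2 - x)) dx + ∫(2*cos(2*x)/5) dx.
Step 2. Integrate ∫(-3*x*log(x)) dx by parts with u = log(x), dv = (-3*x) dx, so v = -3*x**2/2 [assuming x > 0]: now -3*x**2*log(x)/2 + ∫(3*x/2) dx + ∫((7*x - 3)/(x**2 - x)) dx + ∫(2*cos(2*x)/5) dx.
Step 3. Evaluate the standard form: now -3*x**2*log(x)/2 + 3*x**2/4 + ∫((7*x - 3)/(x**2 - x)) dx + ∫(2*cos(2*x)/5) dx.
Step 4. Decompose ∫((7*x - 3)/(x**2 - x)) dx by partial fractions, (7*x - 3)/(x**2 - x) = 4/(x - 1) + 3/x: now -3*x**2*log(x)/2 + 3*x**2/4 + ∫(3/x) dx + ∫(4/(x - 1)) dx + ∫(2*cos(2*x)/5) dx.
Step 5. Evaluate the standard form [assuming x > 1]: now -3*x**2*log(x)/2 + 3*x**2/4 + 4*log(x - 1) + ∫(3/x) dx + ∫(2*cos(2*x)/5) dx.
Step 6. Evaluate the standard form [assuming x > 0]: now -3*x**2*log(x)/2 + 3*x**2/4 + 3*log(x) + 4*log(x - 1) + ∫(2*cos(2*x)/5) dx.
Step 7. Evaluate the standard form: now -3*x**2*log(x)/2 + 3*x**2/4 + 3*log(x) + 4*log(x - 1) + sin(2*x)/5.
Answer: -3*x**2*log(x)/2 + 3*x**2/4 + 3*log(x) + 4*log(x - 1) + sin(2*x)/5.


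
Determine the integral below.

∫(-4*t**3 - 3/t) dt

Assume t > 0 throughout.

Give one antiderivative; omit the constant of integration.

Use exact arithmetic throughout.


Answer: -t**4 - 3*log(t).


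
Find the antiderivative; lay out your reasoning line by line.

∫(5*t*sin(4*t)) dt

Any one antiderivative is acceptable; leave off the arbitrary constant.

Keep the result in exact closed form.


Step 1. Integrate ∫(5*t*sin(4*t)) dt by parts with u = t, dv = (5*sin(4*t)) dt, so v = -5*cos(4*t)/4: now -5*t*cos(4*t)/4 + ∫(5*cos(4*t)/4) dt.
Step 2. Evaluate the standard form: now -5*t*cos(4*t)/4 + 5*sin(4*t)/16.
Answer: -5*t*cos(4*t)/4 + 5*sin(4*t)/16.


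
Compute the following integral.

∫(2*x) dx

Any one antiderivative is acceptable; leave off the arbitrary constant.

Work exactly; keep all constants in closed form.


Answer: x**2.


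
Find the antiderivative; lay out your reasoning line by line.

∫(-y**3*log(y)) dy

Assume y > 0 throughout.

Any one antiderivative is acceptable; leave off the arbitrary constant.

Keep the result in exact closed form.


Step 1. Integrate ∫(-y**3*log(y)) dy by parts with u = log(y), dv = (-y**3) dy, so v = -y**4/4 [assuming y > 0]: now -y**4*log(y)/4 + ∫(y**3/4) dy.
Step 2. Evaluate the standard form: now -y**4*log(y)/4 + y**4/16.
Answer: -y**4*log(y)/4 + y**4/16.


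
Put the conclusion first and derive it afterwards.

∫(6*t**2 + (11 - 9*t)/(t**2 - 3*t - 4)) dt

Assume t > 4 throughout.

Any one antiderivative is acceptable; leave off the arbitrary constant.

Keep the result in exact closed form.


The answer is 2*t**3 - 5*log(t - 4) - 4*log(t + 1).
Step 1. Rewrite: now ∫(6*t**2) dt + ∫((11 - 9*t)/(t**2 - 3*t - 4)) dt.
Step 2. Decompose ∫((11 - 9*t)/(t**2 - 3*t - 4)) dt by partial fractions, (11 - 9*t)/(t**2 - 3*t - 4) = -4/(t + 1) - 5/(t - 4): now ∫(6*t**2) dt + ∫(-5/(t - 4)) dt + ∫(-4/(t + 1)) dt.
Step 3. Evaluate the standard form [assuming t > -1]: now -4*log(t + 1) + ∫(6*t**2) dt + ∫(-5/(t - 4)) dt.
Step 4. Evaluate the standard form [assuming t > 4]: now -5*log(t - 4) - 4*log(t + 1) + ∫(6*t**2) dt.
Step 5. Evaluate the standard form: now 2*t**3 - 5*log(t - 4) - 4*log(t + 1).
Answer: 2*t**3 - 5*log(t - 4) - 4*log(t + 1).


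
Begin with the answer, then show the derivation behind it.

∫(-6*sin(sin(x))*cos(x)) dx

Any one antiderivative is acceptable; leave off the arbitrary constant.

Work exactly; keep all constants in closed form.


The answer is 6*cos(sin(x)).
Step 1. Substitute u = sin(x), turning ∫(-6*sin(sin(x))*cos(x)) dx into ∫(-6*sin(u)) du: now ∫(-6*sin(u)) du.
Step 2. Evaluate the standard form: now 6*cos(u).
Step 3. Substitute back u = sin(x): now 6*cos(sin(x)).
Answer: 6*cos(sin(x)).


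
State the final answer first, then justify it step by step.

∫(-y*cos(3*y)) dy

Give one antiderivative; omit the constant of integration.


The answer is -y*sin(3*y)/3 - cos(3*y)/9.
Step 1. Integrate ∫(-y*cos(3*y)) dy by parts with u = y, dv = (-cos(3*y)) dy, so v = -sin(3*y)/3: now -y*sin(3*y)/3 + ∫(sin(3*y)/3) dy.
Step 2. Evaluate the standard form: now -y*sin(3*y)/3 - cos(3*y)/9.
Answer: -y*sin(3*y)/3 - cos(3*y)/9.


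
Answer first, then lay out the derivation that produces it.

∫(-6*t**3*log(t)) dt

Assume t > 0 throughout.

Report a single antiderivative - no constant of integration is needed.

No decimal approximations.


The answer is -3*t**4*log(t)/2 + 3*t**4/8.
Step 1. Integrate ∫(-6*t**3*log(t)) dt by parts with u = log(t), dv = (-6*t**3) dt, so v = -3*t**4/2 [assuming t > 0]: now -3*t**4*log(t)/2 + ∫(3*t**3/2) dt.
Step 2. Evaluate the standard form: now -3*t**4*log(t)/2 + 3*t**4/8.
Answer: -3*t**4*log(t)/2 + 3*t**4/8.


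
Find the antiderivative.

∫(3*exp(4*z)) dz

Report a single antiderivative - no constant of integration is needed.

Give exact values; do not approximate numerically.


Answer: 3*exp(4*z)/4.


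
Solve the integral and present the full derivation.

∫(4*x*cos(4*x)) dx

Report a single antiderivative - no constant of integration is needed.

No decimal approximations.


Step 1. Integrate ∫(4*x*cos(4*x)) dx by parts with u = x, dv = (4*cos(4*x)) dx, so v = sin(4*x): now x*sin(4*x) + ∫(-sin(4*x)) dx.
Step 2. Evaluate the standard form: now x*sin(4*x) + cos(4*x)/4.
Answer: x*sin(4*x) + cos(4*x)/4.


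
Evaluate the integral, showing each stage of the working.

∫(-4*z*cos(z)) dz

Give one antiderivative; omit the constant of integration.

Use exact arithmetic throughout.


Step 1. Integrate ∫(-4*z*cos(z)) dz by parts with u = z, dv = (-4*cos(z)) dz, so v = -4*sin(z): now -4*z*sin(z) + ∫(4*sin(z)) dz.
Step 2. Evaluate the standard form: now -4*z*sin(z) - 4*cos(z).
Answer: -4*z*sin(z) - 4*cos(z).


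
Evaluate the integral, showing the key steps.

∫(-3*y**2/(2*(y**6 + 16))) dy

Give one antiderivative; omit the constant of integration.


Step 1. Substitute u = y**3, turning ∫(-3*y**2/(2*(y**6 + 16))) dy into ∫(-1/(2*(u**2 + 16))) du: now ∫(-1/(2*(u**2 + 16))) du.
Step 2. Evaluate the standard form: now -atan(u/4)/8.
Step 3. Substitute back u = y**3: now -atan(y**3/4)/8.
Answer: -atan(y**3/4)/8.


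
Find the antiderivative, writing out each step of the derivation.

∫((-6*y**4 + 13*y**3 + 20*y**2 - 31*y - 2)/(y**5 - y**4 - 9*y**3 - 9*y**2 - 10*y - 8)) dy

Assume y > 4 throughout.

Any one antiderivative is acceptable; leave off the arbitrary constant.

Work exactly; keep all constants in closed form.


Step 1. Decompose ∫((-6*y**4 + 13*y**3 + 20*y**2 - 31*y - 2)/(y**5 - y**4 - 9*y**3 - 9*y**2 - 10*y - 8)) dy by partial fractions, (-6*y**4 + 13*y**3 + 20*y**2 - 31*y - 2)/(y**5 - y**4 - 9*y**3 - 9*y**2 - 10*y - 8) = 4/(y**2 + 1) - 2/(y + 2) - 3/(y + 1) - 1/(y - 4): now ∫(-1/(y - 4)) dy + ∫(-3/(y + 1)) dy + ∫(-2/(y + 2)) dy + ∫(4/(y**2 + 1)) dy.
Step 2. Evaluate the standard form [assuming y > -1]: now -3*log(y + 1) + ∫(-1/(y - 4)) dy + ∫(-2/(y + 2)) dy + ∫(4/(y**2 + 1)) dy.
Step 3. Evaluate the standard form [assuming y > 4]: now -log(y - 4) - 3*log(y + 1) + ∫(-2/(y + 2)) dy + ∫(4/(y**2 + 1)) dy.
Step 4. Evaluate the standard form [assuming y > -2]: now -log(y - 4) - 3*log(y + 1) - 2*log(y + 2) + ∫(4/(y**2 + 1)) dy.
Step 5. Evaluate the standard form: now -log(y - 4) - 3*log(y + 1) - 2*log(y + 2) + 4*atan(y).
Answer: -log(y - 4) - 3*log(y + 1) - 2*log(y + 2) + 4*atan(y).


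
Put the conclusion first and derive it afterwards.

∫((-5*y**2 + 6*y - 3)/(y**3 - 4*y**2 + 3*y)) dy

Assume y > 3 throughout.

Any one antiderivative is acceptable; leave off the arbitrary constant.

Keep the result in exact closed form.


The answer is -log(y) - 5*log(y - 3) + log(y - 1).
Step 1. Decompose ∫((-5*y**2 + 6*y - 3)/(y**3 - 4*y**2 + 3*y)) dy by partial fractions, (-5*y**2 + 6*y - 3)/(y**3 - 4*y**2 + 3*y) = 1/(y - 1) - 5/(y - 3) - 1/y: now ∫(-1/y) dy + ∫(-5/(y - 3)) dy + ∫(1/(y - 1)) dy.
Step 2. Evaluate the standard form [assuming y > 1]: now log(y - 1) + ∫(-1/y) dy + ∫(-5/(y - 3)) dy.
Step 3. Evaluate the standard form [assuming y > 3]: now -5*log(y - 3) + log(y - 1) + ∫(-1/y) dy.
Step 4. Evaluate the standard form [assuming y > 0]: now -log(y) - 5*log(y - 3) + log(y - 1).
Answer: -log(y) - 5*log(y - 3) + log(y - 1).


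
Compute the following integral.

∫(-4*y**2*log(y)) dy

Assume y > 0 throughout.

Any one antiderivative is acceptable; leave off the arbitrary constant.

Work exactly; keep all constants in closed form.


Answer: -4*y**3*log(y)/3 + 4*y**3/9.
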